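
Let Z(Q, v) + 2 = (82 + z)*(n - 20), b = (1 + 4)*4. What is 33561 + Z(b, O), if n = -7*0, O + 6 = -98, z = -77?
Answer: 33459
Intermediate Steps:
O = -104 (O = -6 - 98 = -104)
b = 20 (b = 5*4 = 20)
n = 0
Z(Q, v) = -102 (Z(Q, v) = -2 + (82 - 77)*(0 - 20) = -2 + 5*(-20) = -2 - 100 = -102)
33561 + Z(b, O) = 33561 - 102 = 33459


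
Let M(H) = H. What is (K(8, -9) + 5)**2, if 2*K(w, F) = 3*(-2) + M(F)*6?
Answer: 625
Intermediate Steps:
K(w, F) = -3 + 3*F (K(w, F) = (3*(-2) + F*6)/2 = (-6 + 6*F)/2 = -3 + 3*F)
(K(8, -9) + 5)**2 = ((-3 + 3*(-9)) + 5)**2 = ((-3 - 27) + 5)**2 = (-30 + 5)**2 = (-25)**2 = 625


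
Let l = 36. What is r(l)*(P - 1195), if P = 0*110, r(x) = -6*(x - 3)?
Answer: 236610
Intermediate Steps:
r(x) = 18 - 6*x (r(x) = -6*(-3 + x) = 18 - 6*x)
P = 0
r(l)*(P - 1195) = (18 - 6*36)*(0 - 1195) = (18 - 216)*(-1195) = -198*(-1195) = 236610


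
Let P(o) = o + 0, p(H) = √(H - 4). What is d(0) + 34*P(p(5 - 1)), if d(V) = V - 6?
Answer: -6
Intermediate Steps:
d(V) = -6 + V
p(H) = √(-4 + H)
P(o) = o
d(0) + 34*P(p(5 - 1)) = (-6 + 0) + 34*√(-4 + (5 - 1)) = -6 + 34*√(-4 + 4) = -6 + 34*√0 = -6 + 34*0 = -6 + 0 = -6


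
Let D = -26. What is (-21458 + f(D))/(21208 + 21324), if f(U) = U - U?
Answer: -10729/21266 ≈ -0.50451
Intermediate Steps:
f(U) = 0
(-21458 + f(D))/(21208 + 21324) = (-21458 + 0)/(21208 + 21324) = -21458/42532 = -21458*1/42532 = -10729/21266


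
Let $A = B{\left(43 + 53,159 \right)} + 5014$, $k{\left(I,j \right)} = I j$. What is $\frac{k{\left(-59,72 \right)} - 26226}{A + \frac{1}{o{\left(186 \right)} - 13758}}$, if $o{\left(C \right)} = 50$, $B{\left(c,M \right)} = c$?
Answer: $- \frac{139245864}{23349293} \approx -5.9636$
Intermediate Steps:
$A = 5110$ ($A = \left(43 + 53\right) + 5014 = 96 + 5014 = 5110$)
$\frac{k{\left(-59,72 \right)} - 26226}{A + \frac{1}{o{\left(186 \right)} - 13758}} = \frac{\left(-59\right) 72 - 26226}{5110 + \frac{1}{50 - 13758}} = \frac{-4248 - 26226}{5110 + \frac{1}{-13708}} = - \frac{30474}{5110 - \frac{1}{13708}} = - \frac{30474}{\frac{70047879}{13708}} = \left(-30474\right) \frac{13708}{70047879} = - \frac{139245864}{23349293}$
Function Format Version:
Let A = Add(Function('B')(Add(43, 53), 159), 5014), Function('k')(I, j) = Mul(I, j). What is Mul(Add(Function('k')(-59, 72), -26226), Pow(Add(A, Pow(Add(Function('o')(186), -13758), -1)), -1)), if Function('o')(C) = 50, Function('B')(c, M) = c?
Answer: Rational(-139245864, 23349293) ≈ -5.9636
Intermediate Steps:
A = 5110 (A = Add(Add(43, 53), 5014) = Add(96, 5014) = 5110)
Mul(Add(Function('k')(-59, 72), -26226), Pow(Add(A, Pow(Add(Function('o')(186), -13758), -1)), -1)) = Mul(Add(Mul(-59, 72), -26226), Pow(Add(5110, Pow(Add(50, -13758), -1)), -1)) = Mul(Add(-4248, -26226), Pow(Add(5110, Pow(-13708, -1)), -1)) = Mul(-30474, Pow(Add(5110, Rational(-1, 13708)), -1)) = Mul(-30474, Pow(Rational(70047879, 13708), -1)) = Mul(-30474, Rational(13708, 70047879)) = Rational(-139245864, 23349293)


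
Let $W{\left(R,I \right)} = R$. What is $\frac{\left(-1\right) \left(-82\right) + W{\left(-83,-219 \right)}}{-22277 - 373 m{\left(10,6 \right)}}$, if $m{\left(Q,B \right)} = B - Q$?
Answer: $\frac{1}{20785} \approx 4.8112 \cdot 10^{-5}$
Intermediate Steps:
$\frac{\left(-1\right) \left(-82\right) + W{\left(-83,-219 \right)}}{-22277 - 373 m{\left(10,6 \right)}} = \frac{\left(-1\right) \left(-82\right) - 83}{-22277 - 373 \left(6 - 10\right)} = \frac{82 - 83}{-22277 - 373 \left(6 - 10\right)} = - \frac{1}{-22277 - -1492} = - \frac{1}{-22277 + 1492} = - \frac{1}{-20785} = \left(-1\right) \left(- \frac{1}{20785}\right) = \frac{1}{20785}$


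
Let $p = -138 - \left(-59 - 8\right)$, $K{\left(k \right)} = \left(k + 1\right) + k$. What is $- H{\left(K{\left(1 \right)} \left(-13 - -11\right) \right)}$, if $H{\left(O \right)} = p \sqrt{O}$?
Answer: $71 i \sqrt{6} \approx 173.91 i$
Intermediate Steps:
$K{\left(k \right)} = 1 + 2 k$ ($K{\left(k \right)} = \left(1 + k\right) + k = 1 + 2 k$)
$p = -71$ ($p = -138 - \left(-59 - 8\right) = -138 - -67 = -138 + 67 = -71$)
$H{\left(O \right)} = - 71 \sqrt{O}$
$- H{\left(K{\left(1 \right)} \left(-13 - -11\right) \right)} = - \left(-71\right) \sqrt{\left(1 + 2 \cdot 1\right) \left(-13 - -11\right)} = - \left(-71\right) \sqrt{\left(1 + 2\right) \left(-13 + 11\right)} = - \left(-71\right) \sqrt{3 \left(-2\right)} = - \left(-71\right) \sqrt{-6} = - \left(-71\right) i \sqrt{6} = 71 i \sqrt{6}$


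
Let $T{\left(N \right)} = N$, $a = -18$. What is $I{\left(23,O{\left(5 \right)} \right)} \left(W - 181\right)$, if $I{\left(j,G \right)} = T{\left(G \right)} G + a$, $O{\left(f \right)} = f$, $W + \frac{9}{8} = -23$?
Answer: $- \frac{11487}{8} \approx -1435.9$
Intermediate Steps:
$W = - \frac{193}{8}$ ($W = - \frac{9}{8} - 23 = - \frac{193}{8} \approx -24.125$)
$I{\left(j,G \right)} = -18 + G^{2}$ ($I{\left(j,G \right)} = G G - 18 = G^{2} - 18 = -18 + G^{2}$)
$I{\left(23,O{\left(5 \right)} \right)} \left(W - 181\right) = \left(-18 + 5^{2}\right) \left(- \frac{193}{8} - 181\right) = \left(-18 + 25\right) \left(- \frac{1641}{8}\right) = 7 \left(- \frac{1641}{8}\right) = - \frac{11487}{8}$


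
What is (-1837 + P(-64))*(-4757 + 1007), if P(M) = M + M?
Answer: 7368750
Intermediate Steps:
P(M) = 2*M
(-1837 + P(-64))*(-4757 + 1007) = (-1837 + 2*(-64))*(-4757 + 1007) = (-1837 - 128)*(-3750) = -1965*(-3750) = 7368750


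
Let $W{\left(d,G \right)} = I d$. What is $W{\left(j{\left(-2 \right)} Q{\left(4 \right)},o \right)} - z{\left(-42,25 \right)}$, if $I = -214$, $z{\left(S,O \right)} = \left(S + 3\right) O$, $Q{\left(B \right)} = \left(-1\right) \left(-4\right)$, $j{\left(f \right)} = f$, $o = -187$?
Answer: $2687$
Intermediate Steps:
$Q{\left(B \right)} = 4$
$z{\left(S,O \right)} = O \left(3 + S\right)$ ($z{\left(S,O \right)} = \left(3 + S\right) O = O \left(3 + S\right)$)
$W{\left(d,G \right)} = - 214 d$
$W{\left(j{\left(-2 \right)} Q{\left(4 \right)},o \right)} - z{\left(-42,25 \right)} = - 214 \left(\left(-2\right) 4\right) - 25 \left(3 - 42\right) = \left(-214\right) \left(-8\right) - 25 \left(-39\right) = 1712 - -975 = 1712 + 975 = 2687$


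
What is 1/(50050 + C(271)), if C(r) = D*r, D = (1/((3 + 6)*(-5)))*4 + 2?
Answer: 45/2275556 ≈ 1.9775e-5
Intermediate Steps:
D = 86/45 (D = (-⅕/9)*4 + 2 = ((⅑)*(-⅕))*4 + 2 = -1/45*4 + 2 = -4/45 + 2 = 86/45 ≈ 1.9111)
C(r) = 86*r/45
1/(50050 + C(271)) = 1/(50050 + (86/45)*271) = 1/(50050 + 23306/45) = 1/(2275556/45) = 45/2275556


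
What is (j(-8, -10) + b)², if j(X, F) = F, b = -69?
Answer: 6241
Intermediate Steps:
(j(-8, -10) + b)² = (-10 - 69)² = (-79)² = 6241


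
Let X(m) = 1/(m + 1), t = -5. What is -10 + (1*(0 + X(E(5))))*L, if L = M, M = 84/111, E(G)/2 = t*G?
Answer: -2594/259 ≈ -10.015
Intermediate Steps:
E(G) = -10*G (E(G) = 2*(-5*G) = -10*G)
X(m) = 1/(1 + m)
M = 28/37 (M = 84*(1/111) = 28/37 ≈ 0.75676)
L = 28/37 ≈ 0.75676
-10 + (1*(0 + X(E(5))))*L = -10 + (1*(0 + 1/(1 - 10*5)))*(28/37) = -10 + (1*(0 + 1/(1 - 50)))*(28/37) = -10 + (1*(0 + 1/(-49)))*(28/37) = -10 + (1*(0 - 1/49))*(28/37) = -10 + (1*(-1/49))*(28/37) = -10 - 1/49*28/37 = -10 - 4/259 = -2594/259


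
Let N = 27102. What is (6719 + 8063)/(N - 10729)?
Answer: 14782/16373 ≈ 0.90283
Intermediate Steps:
(6719 + 8063)/(N - 10729) = (6719 + 8063)/(27102 - 10729) = 14782/16373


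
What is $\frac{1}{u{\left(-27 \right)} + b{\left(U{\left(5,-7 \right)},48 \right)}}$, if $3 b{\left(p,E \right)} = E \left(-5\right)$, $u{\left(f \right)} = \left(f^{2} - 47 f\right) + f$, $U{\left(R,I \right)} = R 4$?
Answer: $\frac{1}{1891} \approx 0.00052882$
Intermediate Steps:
$U{\left(R,I \right)} = 4 R$
$u{\left(f \right)} = f^{2} - 46 f$
$b{\left(p,E \right)} = - \frac{5 E}{3}$ ($b{\left(p,E \right)} = \frac{E \left(-5\right)}{3} = \frac{\left(-5\right) E}{3} = - \frac{5 E}{3}$)
$\frac{1}{u{\left(-27 \right)} + b{\left(U{\left(5,-7 \right)},48 \right)}} = \frac{1}{- 27 \left(-46 - 27\right) - 80} = \frac{1}{\left(-27\right) \left(-73\right) - 80} = \frac{1}{1971 - 80} = \frac{1}{1891}$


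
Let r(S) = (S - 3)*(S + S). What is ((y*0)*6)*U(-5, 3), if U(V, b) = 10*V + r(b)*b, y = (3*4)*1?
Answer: 0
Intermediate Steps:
y = 12 (y = 12*1 = 12)
r(S) = 2*S*(-3 + S) (r(S) = (-3 + S)*(2*S) = 2*S*(-3 + S))
U(V, b) = 10*V + 2*b²*(-3 + b) (U(V, b) = 10*V + (2*b*(-3 + b))*b = 10*V + 2*b²*(-3 + b))
((y*0)*6)*U(-5, 3) = ((12*0)*6)*(10*(-5) + 2*3²*(-3 + 3)) = (0*6)*(-50 + 2*9*0) = 0*(-50 + 0) = 0*(-50) = 0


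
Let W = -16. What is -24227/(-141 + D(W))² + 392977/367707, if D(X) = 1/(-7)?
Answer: -2784805067/18891314832 ≈ -0.14741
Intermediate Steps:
D(X) = -⅐
-24227/(-141 + D(W))² + 392977/367707 = -24227/(-141 - ⅐)² + 392977/367707 = -24227/((-988/7)²) + 392977*(1/367707) = -24227/976144/49 + 20683/19353 = -24227*49/976144 + 20683/19353 = -1187123/976144 + 20683/19353 = -2784805067/18891314832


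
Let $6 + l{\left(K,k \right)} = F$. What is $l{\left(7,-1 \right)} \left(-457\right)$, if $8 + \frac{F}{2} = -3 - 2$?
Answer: $14624$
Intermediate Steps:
$F = -26$ ($F = -16 + 2 \left(-3 - 2\right) = -16 + 2 \left(-5\right) = -16 - 10 = -26$)
$l{\left(K,k \right)} = -32$ ($l{\left(K,k \right)} = -6 - 26 = -32$)
$l{\left(7,-1 \right)} \left(-457\right) = \left(-32\right) \left(-457\right) = 14624$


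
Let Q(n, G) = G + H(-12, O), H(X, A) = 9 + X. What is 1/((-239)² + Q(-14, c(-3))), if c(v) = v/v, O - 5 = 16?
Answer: 1/57119 ≈ 1.7507e-5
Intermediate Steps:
O = 21 (O = 5 + 16 = 21)
c(v) = 1
Q(n, G) = -3 + G (Q(n, G) = G + (9 - 12) = G - 3 = -3 + G)
1/((-239)² + Q(-14, c(-3))) = 1/((-239)² + (-3 + 1)) = 1/(57121 - 2) = 1/57119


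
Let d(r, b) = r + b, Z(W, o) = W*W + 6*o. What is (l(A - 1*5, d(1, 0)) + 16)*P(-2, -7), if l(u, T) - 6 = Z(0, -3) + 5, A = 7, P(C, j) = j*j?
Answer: 441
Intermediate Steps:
Z(W, o) = W² + 6*o
P(C, j) = j²
d(r, b) = b + r
l(u, T) = -7 (l(u, T) = 6 + ((0² + 6*(-3)) + 5) = 6 + ((0 - 18) + 5) = 6 + (-18 + 5) = 6 - 13 = -7)
(l(A - 1*5, d(1, 0)) + 16)*P(-2, -7) = (-7 + 16)*(-7)² = 9*49 = 441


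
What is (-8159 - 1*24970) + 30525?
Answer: -2604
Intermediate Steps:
(-8159 - 1*24970) + 30525 = (-8159 - 24970) + 30525 = -33129 + 30525 = -2604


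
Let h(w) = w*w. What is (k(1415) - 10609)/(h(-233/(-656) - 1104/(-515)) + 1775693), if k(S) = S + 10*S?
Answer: 26936064281600/9650998585741941 ≈ 0.0027910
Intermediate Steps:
h(w) = w**2
k(S) = 11*S
(k(1415) - 10609)/(h(-233/(-656) - 1104/(-515)) + 1775693) = (11*1415 - 10609)/((-233/(-656) - 1104/(-515))**2 + 1775693) = (15565 - 10609)/((-233*(-1/656) - 1104*(-1/515))**2 + 1775693) = 4956/((233/656 + 1104/515)**2 + 1775693) = 4956/((844219/337840)**2 + 1775693) = 4956/(712705719961/114135865600 + 1775693) = 4956/(202670970300580761/114135865600) = 4956*(114135865600/202670970300580761) = 26936064281600/9650998585741941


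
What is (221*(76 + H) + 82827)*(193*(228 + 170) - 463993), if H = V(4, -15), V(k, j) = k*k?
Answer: -39940998461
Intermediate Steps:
V(k, j) = k²
H = 16 (H = 4² = 16)
(221*(76 + H) + 82827)*(193*(228 + 170) - 463993) = (221*(76 + 16) + 82827)*(193*(228 + 170) - 463993) = (221*92 + 82827)*(193*398 - 463993) = (20332 + 82827)*(76814 - 463993) = 103159*(-387179) = -39940998461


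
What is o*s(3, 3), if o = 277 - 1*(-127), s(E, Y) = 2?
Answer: 808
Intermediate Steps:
o = 404 (o = 277 + 127 = 404)
o*s(3, 3) = 404*2 = 808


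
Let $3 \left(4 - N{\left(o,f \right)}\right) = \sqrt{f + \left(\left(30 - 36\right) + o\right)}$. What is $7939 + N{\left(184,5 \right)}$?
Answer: $7943 - \frac{\sqrt{183}}{3} \approx 7938.5$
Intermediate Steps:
$N{\left(o,f \right)} = 4 - \frac{\sqrt{-6 + f + o}}{3}$ ($N{\left(o,f \right)} = 4 - \frac{\sqrt{f + \left(\left(30 - 36\right) + o\right)}}{3} = 4 - \frac{\sqrt{f + \left(-6 + o\right)}}{3} = 4 - \frac{\sqrt{-6 + f + o}}{3}$)
$7939 + N{\left(184,5 \right)} = 7939 + \left(4 - \frac{\sqrt{-6 + 5 + 184}}{3}\right) = 7939 + \left(4 - \frac{\sqrt{183}}{3}\right) = 7943 - \frac{\sqrt{183}}{3}$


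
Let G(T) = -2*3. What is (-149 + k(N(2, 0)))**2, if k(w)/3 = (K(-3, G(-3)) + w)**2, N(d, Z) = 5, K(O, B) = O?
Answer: 18769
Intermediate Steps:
G(T) = -6
k(w) = 3*(-3 + w)**2
(-149 + k(N(2, 0)))**2 = (-149 + 3*(-3 + 5)**2)**2 = (-149 + 3*2**2)**2 = (-149 + 3*4)**2 = (-149 + 12)**2 = (-137)**2 = 18769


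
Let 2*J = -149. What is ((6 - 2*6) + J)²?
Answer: 25921/4 ≈ 6480.3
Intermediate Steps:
J = -149/2 (J = (½)*(-149) = -149/2 ≈ -74.500)
((6 - 2*6) + J)² = ((6 - 2*6) - 149/2)² = ((6 - 12) - 149/2)² = (-6 - 149/2)² = (-161/2)² = 25921/4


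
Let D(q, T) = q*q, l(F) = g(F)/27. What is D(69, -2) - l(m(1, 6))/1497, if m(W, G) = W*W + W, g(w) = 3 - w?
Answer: 192434858/40419 ≈ 4761.0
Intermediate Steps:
m(W, G) = W + W² (m(W, G) = W² + W = W + W²)
l(F) = ⅑ - F/27 (l(F) = (3 - F)/27 = (3 - F)*(1/27) = ⅑ - F/27)
D(q, T) = q²
D(69, -2) - l(m(1, 6))/1497 = 69² - (⅑ - (1 + 1)/27)/1497 = 4761 - (⅑ - 2/27)/1497 = 4761 - 1/(27*1497) = 4761 - 1*1/40419 = 4761 - 1/40419 = 192434858/40419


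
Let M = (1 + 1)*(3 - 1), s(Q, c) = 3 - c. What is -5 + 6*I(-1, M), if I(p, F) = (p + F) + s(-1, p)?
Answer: 37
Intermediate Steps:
M = 4 (M = 2*2 = 4)
I(p, F) = 3 + F (I(p, F) = (p + F) + (3 - p) = (F + p) + (3 - p) = 3 + F)
-5 + 6*I(-1, M) = -5 + 6*(3 + 4) = -5 + 6*7 = -5 + 42 = 37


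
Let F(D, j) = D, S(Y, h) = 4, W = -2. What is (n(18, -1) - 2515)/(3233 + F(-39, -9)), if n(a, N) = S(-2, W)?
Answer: -2511/3194 ≈ -0.78616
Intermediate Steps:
n(a, N) = 4
(n(18, -1) - 2515)/(3233 + F(-39, -9)) = (4 - 2515)/(3233 - 39) = -2511/3194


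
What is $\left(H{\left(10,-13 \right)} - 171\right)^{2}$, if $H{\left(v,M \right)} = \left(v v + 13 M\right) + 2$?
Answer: $56644$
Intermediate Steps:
$H{\left(v,M \right)} = 2 + v^{2} + 13 M$ ($H{\left(v,M \right)} = \left(v^{2} + 13 M\right) + 2 = 2 + v^{2} + 13 M$)
$\left(H{\left(10,-13 \right)} - 171\right)^{2} = \left(\left(2 + 10^{2} + 13 \left(-13\right)\right) - 171\right)^{2} = \left(\left(2 + 100 - 169\right) - 171\right)^{2} = \left(-67 - 171\right)^{2} = \left(-238\right)^{2} = 56644$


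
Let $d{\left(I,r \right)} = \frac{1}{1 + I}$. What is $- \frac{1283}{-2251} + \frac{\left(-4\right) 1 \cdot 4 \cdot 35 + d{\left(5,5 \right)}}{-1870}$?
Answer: $\frac{21956369}{25256220} \approx 0.86934$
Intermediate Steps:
$- \frac{1283}{-2251} + \frac{\left(-4\right) 1 \cdot 4 \cdot 35 + d{\left(5,5 \right)}}{-1870} = - \frac{1283}{-2251} + \frac{\left(-4\right) 1 \cdot 4 \cdot 35 + \frac{1}{1 + 5}}{-1870} = \left(-1283\right) \left(- \frac{1}{2251}\right) + \left(\left(-4\right) 4 \cdot 35 + \frac{1}{6}\right) \left(- \frac{1}{1870}\right) = \frac{1283}{2251} + \left(\left(-16\right) 35 + \frac{1}{6}\right) \left(- \frac{1}{1870}\right) = \frac{1283}{2251} + \left(-560 + \frac{1}{6}\right) \left(- \frac{1}{1870}\right) = \frac{1283}{2251} - - \frac{3359}{11220} = \frac{1283}{2251} + \frac{3359}{11220} = \frac{21956369}{25256220}$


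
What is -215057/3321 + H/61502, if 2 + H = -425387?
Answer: -14639152483/204248142 ≈ -71.673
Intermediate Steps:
H = -425389 (H = -2 - 425387 = -425389)
-215057/3321 + H/61502 = -215057/3321 - 425389/61502 = -14639152483/204248142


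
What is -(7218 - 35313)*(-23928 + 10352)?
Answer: -381417720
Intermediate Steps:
-(7218 - 35313)*(-23928 + 10352) = -(-28095)*(-13576) = -1*381417720 = -381417720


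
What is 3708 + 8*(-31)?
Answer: 3460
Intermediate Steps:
3708 + 8*(-31) = 3708 - 248 = 3460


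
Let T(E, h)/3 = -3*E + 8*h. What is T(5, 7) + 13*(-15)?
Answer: -72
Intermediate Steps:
T(E, h) = -9*E + 24*h (T(E, h) = 3*(-3*E + 8*h) = -9*E + 24*h)
T(5, 7) + 13*(-15) = (-9*5 + 24*7) + 13*(-15) = (-45 + 168) - 195 = 123 - 195 = -72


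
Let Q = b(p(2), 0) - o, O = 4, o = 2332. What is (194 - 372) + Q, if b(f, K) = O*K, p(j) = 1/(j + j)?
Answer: -2510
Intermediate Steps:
p(j) = 1/(2*j)
b(f, K) = 4*K
Q = -2332 (Q = 4*0 - 1*2332 = 0 - 2332 = -2332)
(194 - 372) + Q = (194 - 372) - 2332 = -178 - 2332 = -2510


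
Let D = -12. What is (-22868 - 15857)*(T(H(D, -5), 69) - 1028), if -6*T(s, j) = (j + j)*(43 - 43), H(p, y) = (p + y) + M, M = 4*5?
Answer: 39809300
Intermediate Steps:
M = 20
H(p, y) = 20 + p + y (H(p, y) = (p + y) + 20 = 20 + p + y)
T(s, j) = 0 (T(s, j) = -(j + j)*(43 - 43)/6 = -2*j*0/6 = -⅙*0 = 0)
(-22868 - 15857)*(T(H(D, -5), 69) - 1028) = (-22868 - 15857)*(0 - 1028) = -38725*(-1028) = 39809300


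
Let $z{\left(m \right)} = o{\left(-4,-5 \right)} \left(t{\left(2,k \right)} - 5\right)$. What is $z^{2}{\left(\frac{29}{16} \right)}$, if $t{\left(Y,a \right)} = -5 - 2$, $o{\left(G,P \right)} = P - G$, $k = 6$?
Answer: $144$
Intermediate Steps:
$t{\left(Y,a \right)} = -7$ ($t{\left(Y,a \right)} = -5 - 2 = -7$)
$z{\left(m \right)} = 12$ ($z{\left(m \right)} = \left(-5 - -4\right) \left(-7 - 5\right) = \left(-5 + 4\right) \left(-12\right) = \left(-1\right) \left(-12\right) = 12$)
$z^{2}{\left(\frac{29}{16} \right)} = 12^{2} = 144$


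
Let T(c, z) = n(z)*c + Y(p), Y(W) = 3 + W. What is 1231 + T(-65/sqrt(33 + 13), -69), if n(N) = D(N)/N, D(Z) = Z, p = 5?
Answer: 1239 - 65*sqrt(46)/46 ≈ 1229.4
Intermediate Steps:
n(N) = 1 (n(N) = N/N = 1)
T(c, z) = 8 + c (T(c, z) = 1*c + (3 + 5) = c + 8 = 8 + c)
1231 + T(-65/sqrt(33 + 13), -69) = 1231 + (8 - 65/sqrt(33 + 13)) = 1231 + (8 - 65*sqrt(46)/46) = 1239 - 65*sqrt(46)/46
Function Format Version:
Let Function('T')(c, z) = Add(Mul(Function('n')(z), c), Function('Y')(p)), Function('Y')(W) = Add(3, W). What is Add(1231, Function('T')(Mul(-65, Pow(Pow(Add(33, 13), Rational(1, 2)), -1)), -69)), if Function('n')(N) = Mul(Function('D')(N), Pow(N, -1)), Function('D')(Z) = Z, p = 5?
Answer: Add(1239, Mul(Rational(-65, 46), Pow(46, Rational(1, 2)))) ≈ 1229.4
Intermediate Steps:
Function('n')(N) = 1 (Function('n')(N) = Mul(N, Pow(N, -1)) = 1)
Function('T')(c, z) = Add(8, c) (Function('T')(c, z) = Add(Mul(1, c), Add(3, 5)) = Add(c, 8) = Add(8, c))
Add(1231, Function('T')(Mul(-65, Pow(Pow(Add(33, 13), Rational(1, 2)), -1)), -69)) = Add(1231, Add(8, Mul(-65, Pow(Pow(Add(33, 13), Rational(1, 2)), -1)))) = Add(1231, Add(8, Mul(-65, Pow(Pow(46, Rational(1, 2)), -1)))) = Add(1231, Add(8, Mul(-65, Mul(Rational(1, 46), Pow(46, Rational(1, 2)))))) = Add(1231, Add(8, Mul(Rational(-65, 46), Pow(46, Rational(1, 2))))) = Add(1239, Mul(Rational(-65, 46), Pow(46, Rational(1, 2))))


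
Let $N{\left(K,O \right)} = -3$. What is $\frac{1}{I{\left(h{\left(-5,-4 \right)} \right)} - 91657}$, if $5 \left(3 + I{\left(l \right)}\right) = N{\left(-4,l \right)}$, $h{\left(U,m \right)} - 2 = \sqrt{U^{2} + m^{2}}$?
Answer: $- \frac{5}{458303} \approx -1.091 \cdot 10^{-5}$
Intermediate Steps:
$h{\left(U,m \right)} = 2 + \sqrt{U^{2} + m^{2}}$
$I{\left(l \right)} = - \frac{18}{5}$ ($I{\left(l \right)} = -3 + \frac{1}{5} \left(-3\right) = -3 - \frac{3}{5} = - \frac{18}{5}$)
$\frac{1}{I{\left(h{\left(-5,-4 \right)} \right)} - 91657} = \frac{1}{- \frac{18}{5} - 91657} = \frac{1}{- \frac{458303}{5}} = - \frac{5}{458303}$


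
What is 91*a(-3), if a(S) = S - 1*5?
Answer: -728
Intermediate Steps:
a(S) = -5 + S (a(S) = S - 5 = -5 + S)
91*a(-3) = 91*(-5 - 3) = 91*(-8) = -728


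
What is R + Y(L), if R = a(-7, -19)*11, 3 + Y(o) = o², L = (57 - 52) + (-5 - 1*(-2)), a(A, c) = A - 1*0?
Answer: -76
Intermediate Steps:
a(A, c) = A (a(A, c) = A + 0 = A)
L = 2 (L = 5 + (-5 + 2) = 5 - 3 = 2)
Y(o) = -3 + o²
R = -77 (R = -7*11 = -77)
R + Y(L) = -77 + (-3 + 2²) = -77 + (-3 + 4) = -77 + 1 = -76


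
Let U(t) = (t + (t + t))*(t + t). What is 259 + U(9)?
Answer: 745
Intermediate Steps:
U(t) = 6*t² (U(t) = (t + 2*t)*(2*t) = (3*t)*(2*t) = 6*t²)
259 + U(9) = 259 + 6*9² = 259 + 6*81 = 259 + 486 = 745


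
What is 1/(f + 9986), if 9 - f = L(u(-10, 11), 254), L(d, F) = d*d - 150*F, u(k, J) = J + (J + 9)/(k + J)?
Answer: 1/47134 ≈ 2.1216e-5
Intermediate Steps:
u(k, J) = J + (9 + J)/(J + k)
L(d, F) = d**2 - 150*F
f = 37148 (f = 9 - (((9 + 11 + 11**2 + 11*(-10))/(11 - 10))**2 - 150*254) = 9 - (((9 + 11 + 121 - 110)/1)**2 - 38100) = 9 - ((1*31)**2 - 38100) = 9 - (31**2 - 38100) = 9 - (961 - 38100) = 9 - 1*(-37139) = 9 + 37139 = 37148)
1/(f + 9986) = 1/(37148 + 9986) = 1/47134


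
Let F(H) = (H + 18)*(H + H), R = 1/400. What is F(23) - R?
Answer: 754399/400 ≈ 1886.0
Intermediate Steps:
R = 1/400 ≈ 0.0025000
F(H) = 2*H*(18 + H) (F(H) = (18 + H)*(2*H) = 2*H*(18 + H))
F(23) - R = 2*23*(18 + 23) - 1*1/400 = 2*23*41 - 1/400 = 1886 - 1/400 = 754399/400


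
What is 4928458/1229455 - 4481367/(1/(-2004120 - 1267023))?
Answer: 18022817259957156313/1229455 ≈ 1.4659e+13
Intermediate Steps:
4928458/1229455 - 4481367/(1/(-2004120 - 1267023)) = 4928458*(1/1229455) - 4481367/(1/(-3271143)) = 4928458/1229455 - 4481367/(-1/3271143) = 4928458/1229455 - 4481367*(-3271143) = 4928458/1229455 + 14659192292481 = 18022817259957156313/1229455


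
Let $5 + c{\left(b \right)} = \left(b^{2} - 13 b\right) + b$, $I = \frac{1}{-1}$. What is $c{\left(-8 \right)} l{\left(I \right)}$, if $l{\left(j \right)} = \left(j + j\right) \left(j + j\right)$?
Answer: $620$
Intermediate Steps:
$I = -1$
$l{\left(j \right)} = 4 j^{2}$ ($l{\left(j \right)} = 2 j 2 j = 4 j^{2}$)
$c{\left(b \right)} = -5 + b^{2} - 12 b$ ($c{\left(b \right)} = -5 + \left(\left(b^{2} - 13 b\right) + b\right) = -5 + \left(b^{2} - 12 b\right) = -5 + b^{2} - 12 b$)
$c{\left(-8 \right)} l{\left(I \right)} = \left(-5 + \left(-8\right)^{2} - -96\right) 4 \left(-1\right)^{2} = \left(-5 + 64 + 96\right) 4 \cdot 1 = 155 \cdot 4 = 620$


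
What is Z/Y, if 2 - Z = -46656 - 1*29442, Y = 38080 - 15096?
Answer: 19025/5746 ≈ 3.3110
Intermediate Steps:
Y = 22984
Z = 76100 (Z = 2 - (-46656 - 1*29442) = 2 - (-46656 - 29442) = 2 - 1*(-76098) = 2 + 76098 = 76100)
Z/Y = 76100/22984 = 76100*(1/22984) = 19025/5746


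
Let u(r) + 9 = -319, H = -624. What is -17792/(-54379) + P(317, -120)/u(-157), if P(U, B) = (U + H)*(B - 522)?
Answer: -5355969425/8918156 ≈ -600.57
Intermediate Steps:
u(r) = -328 (u(r) = -9 - 319 = -328)
P(U, B) = (-624 + U)*(-522 + B) (P(U, B) = (U - 624)*(B - 522) = (-624 + U)*(-522 + B))
-17792/(-54379) + P(317, -120)/u(-157) = -17792/(-54379) + (325728 - 624*(-120) - 522*317 - 120*317)/(-328) = -17792*(-1/54379) + (325728 + 74880 - 165474 - 38040)*(-1/328) = 17792/54379 + 197094*(-1/328) = 17792/54379 - 98547/164 = -5355969425/8918156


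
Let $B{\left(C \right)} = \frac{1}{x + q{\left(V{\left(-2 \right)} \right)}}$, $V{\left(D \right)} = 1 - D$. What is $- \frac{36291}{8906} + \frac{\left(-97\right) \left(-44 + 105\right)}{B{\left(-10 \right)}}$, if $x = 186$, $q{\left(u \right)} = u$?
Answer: $- \frac{9959731869}{8906} \approx -1.1183 \cdot 10^{6}$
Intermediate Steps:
$B{\left(C \right)} = \frac{1}{189}$ ($B{\left(C \right)} = \frac{1}{186 + \left(1 - -2\right)} = \frac{1}{186 + \left(1 + 2\right)} = \frac{1}{186 + 3} = \frac{1}{189}$)
$- \frac{36291}{8906} + \frac{\left(-97\right) \left(-44 + 105\right)}{B{\left(-10 \right)}} = - \frac{36291}{8906} + - 97 \left(-44 + 105\right) \frac{1}{\frac{1}{189}} = \left(-36291\right) \frac{1}{8906} + \left(-97\right) 61 \cdot 189 = - \frac{36291}{8906} - 1118313 = - \frac{9959731869}{8906}$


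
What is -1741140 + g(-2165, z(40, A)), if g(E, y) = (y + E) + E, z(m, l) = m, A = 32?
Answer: -1745430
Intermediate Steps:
g(E, y) = y + 2*E (g(E, y) = (E + y) + E = y + 2*E)
-1741140 + g(-2165, z(40, A)) = -1741140 + (40 + 2*(-2165)) = -1741140 + (40 - 4330) = -1741140 - 4290 = -1745430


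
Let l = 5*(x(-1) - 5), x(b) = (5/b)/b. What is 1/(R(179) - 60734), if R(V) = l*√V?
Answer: -1/60734 ≈ -1.6465e-5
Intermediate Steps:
x(b) = 5/b²
l = 0 (l = 5*(5/(-1)² - 5) = 5*(5*1 - 5) = 5*(5 - 5) = 5*0 = 0)
R(V) = 0 (R(V) = 0*√V = 0)
1/(R(179) - 60734) = 1/(0 - 60734) = 1/(-60734) = -1/60734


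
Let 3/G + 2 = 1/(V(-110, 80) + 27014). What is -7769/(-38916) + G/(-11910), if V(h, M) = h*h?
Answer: 1207136022767/6042899635020 ≈ 0.19976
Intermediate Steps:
V(h, M) = h²
G = -117342/78227 (G = 3/(-2 + 1/((-110)² + 27014)) = 3/(-2 + 1/(12100 + 27014)) = 3/(-2 + 1/39114) = 3/(-78227/39114) = 3*(-39114/78227) = -117342/78227 ≈ -1.5000)
-7769/(-38916) + G/(-11910) = -7769/(-38916) - 117342/78227/(-11910) = -7769*(-1/38916) - 117342/78227*(-1/11910) = 7769/38916 + 19557/155280595 = 1207136022767/6042899635020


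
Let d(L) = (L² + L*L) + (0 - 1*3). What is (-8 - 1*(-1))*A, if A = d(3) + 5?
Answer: -140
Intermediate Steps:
d(L) = -3 + 2*L² (d(L) = (L² + L²) + (0 - 3) = 2*L² - 3 = -3 + 2*L²)
A = 20 (A = (-3 + 2*3²) + 5 = (-3 + 2*9) + 5 = (-3 + 18) + 5 = 15 + 5 = 20)
(-8 - 1*(-1))*A = (-8 - 1*(-1))*20 = (-8 + 1)*20 = -7*20 = -140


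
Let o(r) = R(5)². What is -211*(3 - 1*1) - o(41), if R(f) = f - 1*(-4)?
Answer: -503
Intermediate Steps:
R(f) = 4 + f (R(f) = f + 4 = 4 + f)
o(r) = 81 (o(r) = (4 + 5)² = 9² = 81)
-211*(3 - 1*1) - o(41) = -211*(3 - 1*1) - 1*81 = -211*(3 - 1) - 81 = -211*2 - 81 = -422 - 81 = -503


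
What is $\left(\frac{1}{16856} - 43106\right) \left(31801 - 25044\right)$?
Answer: $- \frac{4909600624395}{16856} \approx -2.9127 \cdot 10^{8}$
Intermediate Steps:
$\left(\frac{1}{16856} - 43106\right) \left(31801 - 25044\right) = \left(\frac{1}{16856} - 43106\right) 6757 = \left(- \frac{726594735}{16856}\right) 6757 = - \frac{4909600624395}{16856}$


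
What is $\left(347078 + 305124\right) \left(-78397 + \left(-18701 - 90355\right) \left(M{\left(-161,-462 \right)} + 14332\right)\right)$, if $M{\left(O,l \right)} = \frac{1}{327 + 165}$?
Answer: $- \frac{41796911478526674}{41} \approx -1.0194 \cdot 10^{15}$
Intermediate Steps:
$M{\left(O,l \right)} = \frac{1}{492}$
$\left(347078 + 305124\right) \left(-78397 + \left(-18701 - 90355\right) \left(M{\left(-161,-462 \right)} + 14332\right)\right) = \left(347078 + 305124\right) \left(-78397 + \left(-18701 - 90355\right) \left(\frac{1}{492} + 14332\right)\right) = 652202 \left(-78397 - \frac{64082623360}{41}\right) = 652202 \left(- \frac{64085837637}{41}\right) = - \frac{41796911478526674}{41}$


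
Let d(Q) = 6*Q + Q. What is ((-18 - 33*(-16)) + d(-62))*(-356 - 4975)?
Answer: -405156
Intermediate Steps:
d(Q) = 7*Q
((-18 - 33*(-16)) + d(-62))*(-356 - 4975) = ((-18 - 33*(-16)) + 7*(-62))*(-356 - 4975) = ((-18 + 528) - 434)*(-5331) = (510 - 434)*(-5331) = 76*(-5331) = -405156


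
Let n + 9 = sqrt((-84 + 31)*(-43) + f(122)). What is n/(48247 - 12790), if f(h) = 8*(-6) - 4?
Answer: -3/11819 + sqrt(2227)/35457 ≈ 0.0010771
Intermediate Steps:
f(h) = -52 (f(h) = -48 - 4 = -52)
n = -9 + sqrt(2227) (n = -9 + sqrt((-84 + 31)*(-43) - 52) = -9 + sqrt(-53*(-43) - 52) = -9 + sqrt(2279 - 52) = -9 + sqrt(2227) ≈ 38.191)
n/(48247 - 12790) = (-9 + sqrt(2227))/(48247 - 12790) = (-9 + sqrt(2227))/35457 = (-9 + sqrt(2227))*(1/35457) = -3/11819 + sqrt(2227)/35457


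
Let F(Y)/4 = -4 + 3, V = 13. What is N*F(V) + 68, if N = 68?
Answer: -204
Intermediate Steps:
F(Y) = -4 (F(Y) = 4*(-4 + 3) = 4*(-1) = -4)
N*F(V) + 68 = 68*(-4) + 68 = -272 + 68 = -204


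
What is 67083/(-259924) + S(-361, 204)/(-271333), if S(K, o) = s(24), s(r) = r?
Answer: -18208069815/70525958692 ≈ -0.25818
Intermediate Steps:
S(K, o) = 24
67083/(-259924) + S(-361, 204)/(-271333) = 67083/(-259924) + 24/(-271333) = 67083*(-1/259924) + 24*(-1/271333) = -67083/259924 - 24/271333 = -18208069815/70525958692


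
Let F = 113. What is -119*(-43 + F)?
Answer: -8330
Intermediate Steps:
-119*(-43 + F) = -119*(-43 + 113) = -119*70 = -8330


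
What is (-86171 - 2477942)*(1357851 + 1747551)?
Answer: -7962601638426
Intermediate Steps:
(-86171 - 2477942)*(1357851 + 1747551) = -2564113*3105402 = -7962601638426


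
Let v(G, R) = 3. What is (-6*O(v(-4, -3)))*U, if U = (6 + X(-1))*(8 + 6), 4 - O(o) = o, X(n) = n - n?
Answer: -504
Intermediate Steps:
X(n) = 0
O(o) = 4 - o
U = 84 (U = (6 + 0)*(8 + 6) = 6*14 = 84)
(-6*O(v(-4, -3)))*U = -6*(4 - 1*3)*84 = -6*(4 - 3)*84 = -6*1*84 = -6*84 = -504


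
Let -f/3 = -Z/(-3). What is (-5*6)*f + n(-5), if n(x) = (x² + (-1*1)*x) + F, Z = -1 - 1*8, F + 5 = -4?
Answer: -249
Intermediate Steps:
F = -9 (F = -5 - 4 = -9)
Z = -9 (Z = -1 - 8 = -9)
n(x) = -9 + x² - x (n(x) = (x² + (-1*1)*x) - 9 = (x² - x) - 9 = -9 + x² - x)
f = 9 (f = -(-3)*(-9/(-3)) = -(-3)*(-9*(-⅓)) = -(-3)*3 = -3*(-3) = 9)
(-5*6)*f + n(-5) = -5*6*9 + (-9 + (-5)² - 1*(-5)) = -30*9 + (-9 + 25 + 5) = -270 + 21 = -249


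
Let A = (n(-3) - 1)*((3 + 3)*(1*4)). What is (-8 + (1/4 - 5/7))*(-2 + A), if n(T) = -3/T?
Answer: 237/14 ≈ 16.929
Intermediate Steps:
A = 0 (A = (-3/(-3) - 1)*((3 + 3)*(1*4)) = (-3*(-⅓) - 1)*(6*4) = (1 - 1)*24 = 0*24 = 0)
(-8 + (1/4 - 5/7))*(-2 + A) = (-8 + (1/4 - 5/7))*(-2 + 0) = (-8 + (1*(¼) - 5*⅐))*(-2) = (-8 + (¼ - 5/7))*(-2) = (-8 - 13/28)*(-2) = -237/28*(-2) = 237/14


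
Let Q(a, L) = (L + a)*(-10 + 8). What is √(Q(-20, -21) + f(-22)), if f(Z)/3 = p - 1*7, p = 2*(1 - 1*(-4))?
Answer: √91 ≈ 9.5394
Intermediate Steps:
p = 10 (p = 2*(1 + 4) = 2*5 = 10)
f(Z) = 9 (f(Z) = 3*(10 - 1*7) = 3*(10 - 7) = 3*3 = 9)
Q(a, L) = -2*L - 2*a (Q(a, L) = (L + a)*(-2) = -2*L - 2*a)
√(Q(-20, -21) + f(-22)) = √((-2*(-21) - 2*(-20)) + 9) = √((42 + 40) + 9) = √(82 + 9) = √91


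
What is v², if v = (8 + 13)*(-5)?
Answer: 11025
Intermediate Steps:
v = -105 (v = 21*(-5) = -105)
v² = (-105)² = 11025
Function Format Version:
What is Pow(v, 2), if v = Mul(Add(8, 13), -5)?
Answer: 11025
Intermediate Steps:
v = -105 (v = Mul(21, -5) = -105)
Pow(v, 2) = Pow(-105, 2) = 11025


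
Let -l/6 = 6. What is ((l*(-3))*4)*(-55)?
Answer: -23760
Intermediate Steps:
l = -36 (l = -6*6 = -36)
((l*(-3))*4)*(-55) = (-36*(-3)*4)*(-55) = (108*4)*(-55) = 432*(-55) = -23760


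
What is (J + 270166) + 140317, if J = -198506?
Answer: 211977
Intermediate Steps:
(J + 270166) + 140317 = (-198506 + 270166) + 140317 = 71660 + 140317 = 211977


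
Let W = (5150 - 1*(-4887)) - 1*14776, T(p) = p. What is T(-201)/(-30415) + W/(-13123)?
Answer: 13343128/36285095 ≈ 0.36773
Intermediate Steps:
W = -4739 (W = (5150 + 4887) - 14776 = 10037 - 14776 = -4739)
T(-201)/(-30415) + W/(-13123) = -201/(-30415) - 4739/(-13123) = -201*(-1/30415) - 4739*(-1/13123) = 201/30415 + 4739/13123 = 13343128/36285095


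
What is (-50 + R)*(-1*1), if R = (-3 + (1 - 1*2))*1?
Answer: 54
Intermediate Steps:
R = -4 (R = (-3 + (1 - 2))*1 = (-3 - 1)*1 = -4*1 = -4)
(-50 + R)*(-1*1) = (-50 - 4)*(-1*1) = -54*(-1) = 54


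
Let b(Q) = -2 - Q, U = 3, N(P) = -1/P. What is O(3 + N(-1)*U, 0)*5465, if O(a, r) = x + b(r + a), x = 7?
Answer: -5465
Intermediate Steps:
O(a, r) = 5 - a - r (O(a, r) = 7 + (-2 - (r + a)) = 7 + (-2 - (a + r)) = 7 + (-2 + (-a - r)) = 7 + (-2 - a - r) = 5 - a - r)
O(3 + N(-1)*U, 0)*5465 = (5 - (3 - 1/(-1)*3) - 1*0)*5465 = (5 - (3 - 1*(-1)*3) + 0)*5465 = (5 - (3 + 1*3) + 0)*5465 = (5 - (3 + 3) + 0)*5465 = (5 - 1*6 + 0)*5465 = (5 - 6 + 0)*5465 = -1*5465 = -5465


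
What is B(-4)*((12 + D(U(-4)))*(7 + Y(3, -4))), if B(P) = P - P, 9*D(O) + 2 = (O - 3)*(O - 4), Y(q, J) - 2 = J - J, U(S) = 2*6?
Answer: 0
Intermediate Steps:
U(S) = 12
Y(q, J) = 2 (Y(q, J) = 2 + (J - J) = 2 + 0 = 2)
D(O) = -2/9 + (-4 + O)*(-3 + O)/9 (D(O) = -2/9 + ((O - 3)*(O - 4))/9 = -2/9 + ((-3 + O)*(-4 + O))/9 = -2/9 + ((-4 + O)*(-3 + O))/9 = -2/9 + (-4 + O)*(-3 + O)/9)
B(P) = 0
B(-4)*((12 + D(U(-4)))*(7 + Y(3, -4))) = 0*((12 + (10/9 - 7/9*12 + (1/9)*12**2))*(7 + 2)) = 0*((12 + (10/9 - 28/3 + (1/9)*144))*9) = 0*((12 + (10/9 - 28/3 + 16))*9) = 0*((12 + 70/9)*9) = 0*((178/9)*9) = 0*178 = 0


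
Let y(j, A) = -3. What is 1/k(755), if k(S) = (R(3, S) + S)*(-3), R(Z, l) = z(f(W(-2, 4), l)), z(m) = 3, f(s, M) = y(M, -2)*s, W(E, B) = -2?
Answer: -1/2274 ≈ -0.00043975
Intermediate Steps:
f(s, M) = -3*s
R(Z, l) = 3
k(S) = -9 - 3*S (k(S) = (3 + S)*(-3) = -9 - 3*S)
1/k(755) = 1/(-9 - 3*755) = 1/(-9 - 2265) = 1/(-2274) = -1/2274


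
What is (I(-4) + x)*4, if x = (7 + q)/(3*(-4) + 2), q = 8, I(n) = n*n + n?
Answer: 42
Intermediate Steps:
I(n) = n + n**2 (I(n) = n**2 + n = n + n**2)
x = -3/2 (x = (7 + 8)/(3*(-4) + 2) = 15/(-12 + 2) = 15/(-10) = 15*(-1/10) = -3/2 ≈ -1.5000)
(I(-4) + x)*4 = (-4*(1 - 4) - 3/2)*4 = (-4*(-3) - 3/2)*4 = (12 - 3/2)*4 = (21/2)*4 = 42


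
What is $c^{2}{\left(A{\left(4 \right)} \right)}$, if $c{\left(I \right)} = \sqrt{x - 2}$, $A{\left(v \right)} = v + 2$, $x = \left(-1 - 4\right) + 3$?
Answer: $-4$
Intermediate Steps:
$x = -2$ ($x = -5 + 3 = -2$)
$A{\left(v \right)} = 2 + v$
$c{\left(I \right)} = 2 i$ ($c{\left(I \right)} = \sqrt{-2 - 2} = \sqrt{-4} = 2 i$)
$c^{2}{\left(A{\left(4 \right)} \right)} = \left(2 i\right)^{2} = -4$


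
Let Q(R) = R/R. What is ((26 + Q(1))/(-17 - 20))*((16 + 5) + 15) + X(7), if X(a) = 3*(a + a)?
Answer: 582/37 ≈ 15.730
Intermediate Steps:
Q(R) = 1
X(a) = 6*a (X(a) = 3*(2*a) = 6*a)
((26 + Q(1))/(-17 - 20))*((16 + 5) + 15) + X(7) = ((26 + 1)/(-17 - 20))*((16 + 5) + 15) + 6*7 = (27/(-37))*(21 + 15) + 42 = (27*(-1/37))*36 + 42 = -27/37*36 + 42 = -972/37 + 42 = 582/37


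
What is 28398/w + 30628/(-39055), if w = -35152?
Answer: -1092859673/686430680 ≈ -1.5921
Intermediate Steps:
28398/w + 30628/(-39055) = 28398/(-35152) + 30628/(-39055) = 28398*(-1/35152) + 30628*(-1/39055) = -14199/17576 - 30628/39055 = -1092859673/686430680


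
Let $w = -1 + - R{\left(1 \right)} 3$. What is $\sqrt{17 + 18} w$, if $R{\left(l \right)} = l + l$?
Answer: $- 7 \sqrt{35} \approx -41.413$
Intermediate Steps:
$R{\left(l \right)} = 2 l$
$w = -7$ ($w = -1 + - 2 \cdot 1 \cdot 3 = -1 + \left(-1\right) 2 \cdot 3 = -1 - 6 = -7$)
$\sqrt{17 + 18} w = \sqrt{17 + 18} \left(-7\right) = \sqrt{35} \left(-7\right) = - 7 \sqrt{35}$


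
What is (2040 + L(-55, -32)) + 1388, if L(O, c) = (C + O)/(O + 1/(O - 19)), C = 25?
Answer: 4652536/1357 ≈ 3428.5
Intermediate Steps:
L(O, c) = (25 + O)/(O + 1/(-19 + O)) (L(O, c) = (25 + O)/(O + 1/(O - 19)) = (25 + O)/(O + 1/(-19 + O)))
(2040 + L(-55, -32)) + 1388 = (2040 + (-475 + (-55)² + 6*(-55))/(1 + (-55)² - 19*(-55))) + 1388 = (2040 + (-475 + 3025 - 330)/(1 + 3025 + 1045)) + 1388 = (2040 + 2220/4071) + 1388 = (2040 + (1/4071)*2220) + 1388 = (2040 + 740/1357) + 1388 = 2769020/1357 + 1388 = 4652536/1357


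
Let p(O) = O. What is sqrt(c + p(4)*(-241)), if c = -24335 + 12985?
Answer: I*sqrt(12314) ≈ 110.97*I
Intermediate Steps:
c = -11350
sqrt(c + p(4)*(-241)) = sqrt(-11350 + 4*(-241)) = sqrt(-11350 - 964) = sqrt(-12314) = I*sqrt(12314)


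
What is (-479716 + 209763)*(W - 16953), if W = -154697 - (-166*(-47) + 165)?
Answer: 48488148001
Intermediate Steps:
W = -162664 (W = -154697 - (7802 + 165) = -154697 - 1*7967 = -154697 - 7967 = -162664)
(-479716 + 209763)*(W - 16953) = (-479716 + 209763)*(-162664 - 16953) = -269953*(-179617) = 48488148001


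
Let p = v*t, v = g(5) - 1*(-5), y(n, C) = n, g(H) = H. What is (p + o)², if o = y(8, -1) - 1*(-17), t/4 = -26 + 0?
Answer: 1030225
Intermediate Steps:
t = -104 (t = 4*(-26 + 0) = 4*(-26) = -104)
v = 10 (v = 5 - 1*(-5) = 5 + 5 = 10)
p = -1040 (p = 10*(-104) = -1040)
o = 25 (o = 8 - 1*(-17) = 8 + 17 = 25)
(p + o)² = (-1040 + 25)² = (-1015)² = 1030225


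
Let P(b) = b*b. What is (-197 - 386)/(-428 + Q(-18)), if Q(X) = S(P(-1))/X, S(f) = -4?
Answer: 477/350 ≈ 1.3629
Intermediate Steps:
P(b) = b**2
Q(X) = -4/X
(-197 - 386)/(-428 + Q(-18)) = (-197 - 386)/(-428 - 4/(-18)) = -583/(-428 - 4*(-1/18)) = -583/(-428 + 2/9) = -583/(-3850/9) = -583*(-9/3850) = 477/350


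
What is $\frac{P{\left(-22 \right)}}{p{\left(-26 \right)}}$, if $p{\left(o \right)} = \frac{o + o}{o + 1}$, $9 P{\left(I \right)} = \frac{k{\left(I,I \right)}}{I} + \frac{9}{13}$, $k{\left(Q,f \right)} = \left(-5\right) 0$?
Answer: $\frac{25}{676} \approx 0.036982$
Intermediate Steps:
$k{\left(Q,f \right)} = 0$
$P{\left(I \right)} = \frac{1}{13}$ ($P{\left(I \right)} = \frac{\frac{0}{I} + \frac{9}{13}}{9} = \frac{0 + 9 \cdot \frac{1}{13}}{9} = \frac{0 + \frac{9}{13}}{9} = \frac{1}{9} \cdot \frac{9}{13} = \frac{1}{13}$)
$p{\left(o \right)} = \frac{2 o}{1 + o}$
$\frac{P{\left(-22 \right)}}{p{\left(-26 \right)}} = \frac{1}{13 \cdot 2 \left(-26\right) \frac{1}{1 - 26}} = \frac{1}{13 \cdot 2 \left(-26\right) \frac{1}{-25}} = \frac{1}{13 \cdot 2 \left(-26\right) \left(- \frac{1}{25}\right)} = \frac{1}{13 \cdot \frac{52}{25}} = \frac{1}{13} \cdot \frac{25}{52} = \frac{25}{676}$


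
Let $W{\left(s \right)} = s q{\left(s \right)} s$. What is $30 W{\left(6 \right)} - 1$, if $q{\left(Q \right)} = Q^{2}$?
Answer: $38879$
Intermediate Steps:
$W{\left(s \right)} = s^{4}$ ($W{\left(s \right)} = s s^{2} s = s^{3} s = s^{4}$)
$30 W{\left(6 \right)} - 1 = 30 \cdot 6^{4} - 1 = 30 \cdot 1296 - 1 = 38880 - 1 = 38879$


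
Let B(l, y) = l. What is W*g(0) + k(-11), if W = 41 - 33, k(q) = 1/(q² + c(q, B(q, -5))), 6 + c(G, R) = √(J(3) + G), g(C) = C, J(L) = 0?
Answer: 115/13236 - I*√11/13236 ≈ 0.0086884 - 0.00025058*I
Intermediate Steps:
c(G, R) = -6 + √G (c(G, R) = -6 + √(0 + G) = -6 + √G)
k(q) = 1/(-6 + √q + q²) (k(q) = 1/(q² + (-6 + √q)) = 1/(-6 + √q + q²))
W = 8
W*g(0) + k(-11) = 8*0 + 1/(-6 + √(-11) + (-11)²) = 0 + 1/(-6 + I*√11 + 121) = 0 + 1/(115 + I*√11) = 1/(115 + I*√11)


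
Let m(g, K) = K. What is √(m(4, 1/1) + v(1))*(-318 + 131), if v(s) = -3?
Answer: -187*I*√2 ≈ -264.46*I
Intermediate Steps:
√(m(4, 1/1) + v(1))*(-318 + 131) = √(1/1 - 3)*(-318 + 131) = √(1 - 3)*(-187) = √(-2)*(-187) = (I*√2)*(-187) = -187*I*√2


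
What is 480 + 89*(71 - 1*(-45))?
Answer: 10804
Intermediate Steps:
480 + 89*(71 - 1*(-45)) = 480 + 89*(71 + 45) = 480 + 89*116 = 480 + 10324 = 10804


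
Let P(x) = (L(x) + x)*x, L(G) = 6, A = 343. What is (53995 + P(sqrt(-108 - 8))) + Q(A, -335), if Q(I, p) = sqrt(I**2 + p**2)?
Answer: 53879 + sqrt(229874) + 12*I*sqrt(29) ≈ 54358.0 + 64.622*I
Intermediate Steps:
P(x) = x*(6 + x) (P(x) = (6 + x)*x = x*(6 + x))
(53995 + P(sqrt(-108 - 8))) + Q(A, -335) = (53995 + sqrt(-108 - 8)*(6 + sqrt(-108 - 8))) + sqrt(343**2 + (-335)**2) = (53995 + sqrt(-116)*(6 + sqrt(-116))) + sqrt(117649 + 112225) = (53995 + (2*I*sqrt(29))*(6 + 2*I*sqrt(29))) + sqrt(229874) = (53995 + 2*I*sqrt(29)*(6 + 2*I*sqrt(29))) + sqrt(229874) = 53995 + sqrt(229874) + 2*I*sqrt(29)*(6 + 2*I*sqrt(29))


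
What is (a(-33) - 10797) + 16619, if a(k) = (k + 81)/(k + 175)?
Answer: 413386/71 ≈ 5822.3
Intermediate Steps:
a(k) = (81 + k)/(175 + k)
(a(-33) - 10797) + 16619 = ((81 - 33)/(175 - 33) - 10797) + 16619 = (48/142 - 10797) + 16619 = ((1/142)*48 - 10797) + 16619 = (24/71 - 10797) + 16619 = -766563/71 + 16619 = 413386/71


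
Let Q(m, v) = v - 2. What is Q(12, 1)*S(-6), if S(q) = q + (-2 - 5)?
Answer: 13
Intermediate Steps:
Q(m, v) = -2 + v
S(q) = -7 + q (S(q) = q - 7 = -7 + q)
Q(12, 1)*S(-6) = (-2 + 1)*(-7 - 6) = -1*(-13) = 13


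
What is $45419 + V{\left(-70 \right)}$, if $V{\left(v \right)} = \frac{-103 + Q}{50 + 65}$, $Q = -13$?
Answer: $\frac{5223069}{115} \approx 45418.0$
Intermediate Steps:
$V{\left(v \right)} = - \frac{116}{115}$ ($V{\left(v \right)} = \frac{-103 - 13}{50 + 65} = - \frac{116}{115}$)
$45419 + V{\left(-70 \right)} = 45419 - \frac{116}{115} = \frac{5223069}{115}$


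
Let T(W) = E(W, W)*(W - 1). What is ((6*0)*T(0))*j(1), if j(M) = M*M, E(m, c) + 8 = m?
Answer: 0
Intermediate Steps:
E(m, c) = -8 + m
T(W) = (-1 + W)*(-8 + W) (T(W) = (-8 + W)*(W - 1) = (-8 + W)*(-1 + W) = (-1 + W)*(-8 + W))
j(M) = M**2
((6*0)*T(0))*j(1) = ((6*0)*((-1 + 0)*(-8 + 0)))*1**2 = (0*(-1*(-8)))*1 = (0*8)*1 = 0*1 = 0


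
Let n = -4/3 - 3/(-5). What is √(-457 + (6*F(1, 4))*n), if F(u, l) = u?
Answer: I*√11535/5 ≈ 21.48*I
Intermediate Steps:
n = -11/15 (n = -4*⅓ - 3*(-⅕) = -4/3 + ⅗ = -11/15 ≈ -0.73333)
√(-457 + (6*F(1, 4))*n) = √(-457 + (6*1)*(-11/15)) = √(-457 + 6*(-11/15)) = √(-457 - 22/5) = √(-2307/5) = I*√11535/5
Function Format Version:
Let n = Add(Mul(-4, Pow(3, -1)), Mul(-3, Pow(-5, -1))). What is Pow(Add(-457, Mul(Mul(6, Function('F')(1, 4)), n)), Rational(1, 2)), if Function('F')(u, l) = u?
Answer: Mul(Rational(1, 5), I, Pow(11535, Rational(1, 2))) ≈ Mul(21.480, I)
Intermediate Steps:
n = Rational(-11, 15) (n = Add(Mul(-4, Rational(1, 3)), Mul(-3, Rational(-1, 5))) = Add(Rational(-4, 3), Rational(3, 5)) = Rational(-11, 15) ≈ -0.73333)
Pow(Add(-457, Mul(Mul(6, Function('F')(1, 4)), n)), Rational(1, 2)) = Pow(Add(-457, Mul(Mul(6, 1), Rational(-11, 15))), Rational(1, 2)) = Pow(Add(-457, Mul(6, Rational(-11, 15))), Rational(1, 2)) = Pow(Add(-457, Rational(-22, 5)), Rational(1, 2)) = Pow(Rational(-2307, 5), Rational(1, 2)) = Mul(Rational(1, 5), I, Pow(11535, Rational(1, 2)))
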